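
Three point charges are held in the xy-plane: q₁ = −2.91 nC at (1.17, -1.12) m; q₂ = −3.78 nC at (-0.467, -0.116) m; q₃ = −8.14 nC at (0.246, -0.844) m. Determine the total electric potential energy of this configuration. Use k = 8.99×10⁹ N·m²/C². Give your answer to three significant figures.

5.44×10⁻⁷ J

The assembly work is the sum of pairwise potential energies, U = Σ_{i<j} kqᵢqⱼ/rᵢⱼ.
Pair separations: r₁₂ = 1.92 m, r₁₃ = 0.964 m, r₂₃ = 1.02 m.
U = (5.15×10⁻⁸) + (2.21×10⁻⁷) + (2.71×10⁻⁷) = 5.44×10⁻⁷ J.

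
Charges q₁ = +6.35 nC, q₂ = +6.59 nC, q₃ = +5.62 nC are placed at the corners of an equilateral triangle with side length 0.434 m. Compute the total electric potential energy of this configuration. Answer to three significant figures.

The work to assemble the configuration equals its total potential energy, U = Σ kqᵢqⱼ/rᵢⱼ over all pairs.
All three pair separations equal the side length, 0.434 m.
U = (8.67×10⁻⁷) + (7.39×10⁻⁷) + (7.67×10⁻⁷) = 2.37×10⁻⁶ J.

2.37×10⁻⁶ J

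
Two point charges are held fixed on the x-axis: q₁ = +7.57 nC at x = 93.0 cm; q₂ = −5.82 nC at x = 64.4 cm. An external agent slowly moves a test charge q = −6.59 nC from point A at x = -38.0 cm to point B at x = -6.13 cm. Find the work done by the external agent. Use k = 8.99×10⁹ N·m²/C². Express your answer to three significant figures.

For quasistatic motion the external work equals the change in potential energy: W_ext = qΔV = q(V_B − V_A).
At A: distances to the source charges are 1.31 m, 1.02 m; V_A = Σ kqᵢ/rᵢ = 0.854 V.
At B: distances to the source charges are 0.991 m, 0.705 m; V_B = Σ kqᵢ/rᵢ = -5.53 V.
ΔV = V_B − V_A = -6.39 V.
W_ext = qΔV = (-6.59×10⁻⁹ C)(-6.39 V) = 4.21×10⁻⁸ J.

4.21×10⁻⁸ J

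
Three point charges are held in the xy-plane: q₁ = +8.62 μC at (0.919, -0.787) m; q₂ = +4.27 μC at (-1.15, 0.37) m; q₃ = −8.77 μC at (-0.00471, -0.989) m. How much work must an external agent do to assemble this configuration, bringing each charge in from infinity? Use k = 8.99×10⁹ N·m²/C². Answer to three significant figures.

-0.769 J

The work to assemble the configuration equals its total potential energy, U = Σ kqᵢqⱼ/rᵢⱼ over all pairs.
Pair separations: r₁₂ = 2.37 m, r₁₃ = 0.946 m, r₂₃ = 1.78 m.
U = (0.140) + (-0.719) + (-0.189) = -0.769 J.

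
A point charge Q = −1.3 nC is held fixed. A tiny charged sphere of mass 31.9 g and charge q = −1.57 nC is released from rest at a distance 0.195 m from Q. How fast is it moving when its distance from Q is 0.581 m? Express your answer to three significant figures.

1.98×10⁻³ m/s

Only the electrostatic force acts, so mechanical energy is conserved: ½mv² = U₁ − U₂ = kQq(1/r₁ − 1/r₂).
U₁ − U₂ = (8.99×10⁹ N·m²/C²)(-1.30×10⁻⁹ C)(-1.57×10⁻⁹ C)(1/0.195 − 1/0.581) = 6.25×10⁻⁸ J.
v = √(2·6.25×10⁻⁸/0.0319) = 1.98×10⁻³ m/s.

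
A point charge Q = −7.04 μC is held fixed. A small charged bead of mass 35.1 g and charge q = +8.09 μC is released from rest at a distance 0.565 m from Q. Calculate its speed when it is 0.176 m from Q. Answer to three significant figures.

10.7 m/s

Only the electrostatic force acts, so mechanical energy is conserved: ½mv² = U₁ − U₂ = kQq(1/r₁ − 1/r₂).
U₁ − U₂ = (8.99×10⁹ N·m²/C²)(-7.04×10⁻⁶ C)(8.09×10⁻⁶ C)(1/0.565 − 1/0.176) = 2.00 J.
v = √(2·2.00/0.0351) = 10.7 m/s.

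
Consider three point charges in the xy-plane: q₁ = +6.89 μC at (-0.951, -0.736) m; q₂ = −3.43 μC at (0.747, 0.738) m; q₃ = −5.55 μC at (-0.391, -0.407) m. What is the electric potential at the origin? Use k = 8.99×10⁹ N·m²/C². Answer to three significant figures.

-6.63×10⁴ V

The total potential is the scalar sum of each charge's contribution, V = Σ kqᵢ/rᵢ.
Distances from the field point to each charge: r₁ = 1.20 m, r₂ = 1.05 m, r₃ = 0.564 m.
V = k[(6.89×10⁻⁶)/(1.20) + (-3.43×10⁻⁶)/(1.05) + (-5.55×10⁻⁶)/(0.564)] = -6.63×10⁴ V.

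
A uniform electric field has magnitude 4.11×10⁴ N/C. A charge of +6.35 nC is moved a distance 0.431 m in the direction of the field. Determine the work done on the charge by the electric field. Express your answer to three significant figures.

The potential change for a displacement 0.431 m in the direction of the field is ΔV = −Ed = -1.77×10⁴ V.
W_field = −qΔV = 1.12×10⁻⁴ J.

1.12×10⁻⁴ J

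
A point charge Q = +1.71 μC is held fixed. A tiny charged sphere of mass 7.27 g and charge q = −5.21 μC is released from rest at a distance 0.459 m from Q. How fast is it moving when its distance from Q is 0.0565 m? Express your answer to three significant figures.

18.5 m/s

Only the electrostatic force acts, so mechanical energy is conserved: ½mv² = U₁ − U₂ = kQq(1/r₁ − 1/r₂).
U₁ − U₂ = (8.99×10⁹ N·m²/C²)(1.71×10⁻⁶ C)(-5.21×10⁻⁶ C)(1/0.459 − 1/0.0565) = 1.24 J.
v = √(2·1.24/7.27×10⁻³) = 18.5 m/s.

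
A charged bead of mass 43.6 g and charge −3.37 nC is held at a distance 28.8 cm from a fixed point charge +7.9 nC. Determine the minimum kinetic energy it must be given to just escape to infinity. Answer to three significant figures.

To just escape, total mechanical energy must reach zero at infinity: ½mv²_min + U = 0, so ½mv²_min = −U = |kQq|/r.
|U| = |kQq|/r = (8.99×10⁹ N·m²/C²)(7.90×10⁻⁹)(3.37×10⁻⁹)/(0.288) = 8.31×10⁻⁷ J.

8.31×10⁻⁷ J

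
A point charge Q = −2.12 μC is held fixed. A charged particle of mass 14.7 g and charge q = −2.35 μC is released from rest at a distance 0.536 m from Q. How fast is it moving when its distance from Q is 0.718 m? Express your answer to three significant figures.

1.70 m/s

Only the electrostatic force acts, so mechanical energy is conserved: ½mv² = U₁ − U₂ = kQq(1/r₁ − 1/r₂).
U₁ − U₂ = (8.99×10⁹ N·m²/C²)(-2.12×10⁻⁶ C)(-2.35×10⁻⁶ C)(1/0.536 − 1/0.718) = 0.0212 J.
v = √(2·0.0212/0.0147) = 1.70 m/s.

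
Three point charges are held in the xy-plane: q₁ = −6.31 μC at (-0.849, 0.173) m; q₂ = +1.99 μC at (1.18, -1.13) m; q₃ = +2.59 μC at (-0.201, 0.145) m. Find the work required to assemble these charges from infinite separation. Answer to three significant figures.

-0.249 J

The work to assemble the configuration equals its total potential energy, U = Σ kqᵢqⱼ/rᵢⱼ over all pairs.
Pair separations: r₁₂ = 2.41 m, r₁₃ = 0.649 m, r₂₃ = 1.88 m.
U = (-0.0468) + (-0.227) + (0.0247) = -0.249 J.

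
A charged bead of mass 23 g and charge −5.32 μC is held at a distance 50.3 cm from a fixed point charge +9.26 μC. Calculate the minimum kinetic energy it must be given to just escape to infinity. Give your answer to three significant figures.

To just escape, total mechanical energy must reach zero at infinity: ½mv²_min + U = 0, so ½mv²_min = −U = |kQq|/r.
|U| = |kQq|/r = (8.99×10⁹ N·m²/C²)(9.26×10⁻⁶)(5.32×10⁻⁶)/(0.503) = 0.880 J.

0.880 J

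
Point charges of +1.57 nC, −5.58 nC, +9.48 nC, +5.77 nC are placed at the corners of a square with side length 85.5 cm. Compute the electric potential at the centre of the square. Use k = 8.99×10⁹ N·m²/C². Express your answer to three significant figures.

167 V

The total potential is the scalar sum of each charge's contribution, V = Σ kqᵢ/rᵢ.
The distance from each corner to the centre is a√2/2 = 0.605 m.
V = k[(1.57×10⁻⁹)/(0.605) + (-5.58×10⁻⁹)/(0.605) + (9.48×10⁻⁹)/(0.605) + (5.77×10⁻⁹)/(0.605)] = 167 V.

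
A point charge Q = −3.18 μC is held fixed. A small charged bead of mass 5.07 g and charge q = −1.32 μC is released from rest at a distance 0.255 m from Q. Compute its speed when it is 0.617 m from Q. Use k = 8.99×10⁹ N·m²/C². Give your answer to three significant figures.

5.85 m/s

Only the electrostatic force acts, so mechanical energy is conserved: ½mv² = U₁ − U₂ = kQq(1/r₁ − 1/r₂).
U₁ − U₂ = (8.99×10⁹ N·m²/C²)(-3.18×10⁻⁶ C)(-1.32×10⁻⁶ C)(1/0.255 − 1/0.617) = 0.0868 J.
v = √(2·0.0868/5.07×10⁻³) = 5.85 m/s.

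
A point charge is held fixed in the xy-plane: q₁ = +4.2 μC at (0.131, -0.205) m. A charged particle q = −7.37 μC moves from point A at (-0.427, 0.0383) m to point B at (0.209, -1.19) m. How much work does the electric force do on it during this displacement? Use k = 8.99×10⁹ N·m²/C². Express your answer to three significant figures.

-0.176 J

The work done by the electric force is W_field = −ΔU = −q(V_B − V_A) = q(V_A − V_B).
At A: distance to the source charge is 0.609 m; V_A = kq₁/r = 6.20×10⁴ V.
At B: distance to the source charge is 0.988 m; V_B = kq₁/r = 3.82×10⁴ V.
ΔV = V_B − V_A = -2.38×10⁴ V.
W_field = −qΔV = −(-7.37×10⁻⁶ C)(-2.38×10⁴ V) = -0.176 J.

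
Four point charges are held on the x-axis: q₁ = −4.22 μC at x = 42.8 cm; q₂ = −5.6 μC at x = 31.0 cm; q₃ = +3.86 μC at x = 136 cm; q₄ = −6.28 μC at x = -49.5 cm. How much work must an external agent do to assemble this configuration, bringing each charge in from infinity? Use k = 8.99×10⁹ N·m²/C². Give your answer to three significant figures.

1.99 J

The work to assemble the configuration equals its total potential energy, U = Σ kqᵢqⱼ/rᵢⱼ over all pairs.
Pair separations: r₁₂ = 0.118 m, r₁₃ = 0.932 m, r₁₄ = 0.923 m, r₂₃ = 1.05 m, r₂₄ = 0.805 m, r₃₄ = 1.85 m.
Summing all 6 pair terms gives U = 1.99 J.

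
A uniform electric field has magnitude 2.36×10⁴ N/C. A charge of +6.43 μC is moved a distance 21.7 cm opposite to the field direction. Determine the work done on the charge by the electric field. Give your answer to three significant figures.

The potential change for a displacement 21.7 cm opposite to the field direction is ΔV = +Ed = 5120 V.
W_field = −qΔV = -0.0329 J.

-0.0329 J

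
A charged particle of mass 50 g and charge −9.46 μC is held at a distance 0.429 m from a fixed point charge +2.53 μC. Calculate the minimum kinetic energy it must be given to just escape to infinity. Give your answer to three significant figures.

To just escape, total mechanical energy must reach zero at infinity: ½mv²_min + U = 0, so ½mv²_min = −U = |kQq|/r.
|U| = |kQq|/r = (8.99×10⁹ N·m²/C²)(2.53×10⁻⁶)(9.46×10⁻⁶)/(0.429) = 0.502 J.

0.502 J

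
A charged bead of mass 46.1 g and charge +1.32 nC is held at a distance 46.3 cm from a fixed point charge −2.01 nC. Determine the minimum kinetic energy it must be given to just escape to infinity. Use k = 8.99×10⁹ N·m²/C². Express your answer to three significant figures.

To just escape, total mechanical energy must reach zero at infinity: ½mv²_min + U = 0, so ½mv²_min = −U = |kQq|/r.
|U| = |kQq|/r = (8.99×10⁹ N·m²/C²)(2.01×10⁻⁹)(1.32×10⁻⁹)/(0.463) = 5.15×10⁻⁸ J.

5.15×10⁻⁸ J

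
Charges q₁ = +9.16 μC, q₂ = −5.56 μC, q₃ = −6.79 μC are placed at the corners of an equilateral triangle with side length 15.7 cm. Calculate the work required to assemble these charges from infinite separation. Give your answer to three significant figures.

-4.32 J

The work to assemble the configuration equals its total potential energy, U = Σ kqᵢqⱼ/rᵢⱼ over all pairs.
All three pair separations equal the side length, 0.157 m.
U = (-2.92) + (-3.56) + (2.16) = -4.32 J.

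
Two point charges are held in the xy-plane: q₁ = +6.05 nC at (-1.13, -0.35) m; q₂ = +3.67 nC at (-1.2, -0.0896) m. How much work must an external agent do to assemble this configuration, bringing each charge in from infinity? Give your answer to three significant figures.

The assembly work is the sum of pairwise potential energies, U = Σ_{i<j} kqᵢqⱼ/rᵢⱼ.
Pair separations: r₁₂ = 0.270 m.
U = (7.40×10⁻⁷) = 7.40×10⁻⁷ J.

7.40×10⁻⁷ J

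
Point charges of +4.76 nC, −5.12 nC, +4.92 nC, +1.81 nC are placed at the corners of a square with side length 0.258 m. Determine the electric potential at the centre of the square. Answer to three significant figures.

The total potential is the scalar sum of each charge's contribution, V = Σ kqᵢ/rᵢ.
The distance from each corner to the centre is a√2/2 = 0.182 m.
V = k[(4.76×10⁻⁹)/(0.182) + (-5.12×10⁻⁹)/(0.182) + (4.92×10⁻⁹)/(0.182) + (1.81×10⁻⁹)/(0.182)] = 314 V.

314 V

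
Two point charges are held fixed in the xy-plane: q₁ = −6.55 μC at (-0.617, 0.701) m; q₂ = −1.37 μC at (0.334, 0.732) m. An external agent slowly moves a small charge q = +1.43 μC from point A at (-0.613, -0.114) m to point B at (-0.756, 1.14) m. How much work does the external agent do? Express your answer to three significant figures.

-0.0808 J

For quasistatic motion the external work equals the change in potential energy: W_ext = qΔV = q(V_B − V_A).
At A: distances to the source charges are 0.815 m, 1.27 m; V_A = Σ kqᵢ/rᵢ = -8.19×10⁴ V.
At B: distances to the source charges are 0.460 m, 1.16 m; V_B = Σ kqᵢ/rᵢ = -1.38×10⁵ V.
ΔV = V_B − V_A = -5.65×10⁴ V.
W_ext = qΔV = (1.43×10⁻⁶ C)(-5.65×10⁴ V) = -0.0808 J.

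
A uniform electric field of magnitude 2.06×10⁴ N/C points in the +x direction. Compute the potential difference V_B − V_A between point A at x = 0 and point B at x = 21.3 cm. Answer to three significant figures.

-4390 V

In a uniform field, potential decreases in the direction of E: V_B − V_A = −E·Δx.
V_B − V_A = −(2.06×10⁴ V/m)(0.213 m) = -4390 V.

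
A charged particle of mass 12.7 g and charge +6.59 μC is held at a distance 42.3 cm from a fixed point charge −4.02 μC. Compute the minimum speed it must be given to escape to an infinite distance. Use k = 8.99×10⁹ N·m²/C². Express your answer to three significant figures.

To just escape, total mechanical energy must reach zero at infinity: ½mv²_min + U = 0, so ½mv²_min = −U = |kQq|/r.
|U| = |kQq|/r = (8.99×10⁹ N·m²/C²)(4.02×10⁻⁶)(6.59×10⁻⁶)/(0.423) = 0.563 J.
v_min = √(2|U|/m) = √(2·0.563/0.0127) = 9.42 m/s.

9.42 m/s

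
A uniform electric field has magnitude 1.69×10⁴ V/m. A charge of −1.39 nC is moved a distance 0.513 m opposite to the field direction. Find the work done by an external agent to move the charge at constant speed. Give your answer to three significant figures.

The potential change for a displacement 0.513 m opposite to the field direction is ΔV = +Ed = 8670 V.
W_ext = qΔV = -1.21×10⁻⁵ J.

-1.21×10⁻⁵ J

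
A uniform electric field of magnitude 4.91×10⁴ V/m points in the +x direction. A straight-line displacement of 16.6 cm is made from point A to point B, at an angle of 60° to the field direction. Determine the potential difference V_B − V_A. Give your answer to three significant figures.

Only the component of displacement along E changes the potential: ΔV = −E·d·cosθ.
ΔV = −(4.91×10⁴ V/m)(0.166 m)cos60° = -4080 V.

-4080 V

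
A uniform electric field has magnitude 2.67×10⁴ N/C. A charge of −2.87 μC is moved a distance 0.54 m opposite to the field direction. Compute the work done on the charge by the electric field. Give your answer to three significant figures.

The potential change for a displacement 0.54 m opposite to the field direction is ΔV = +Ed = 1.44×10⁴ V.
W_field = −qΔV = 0.0414 J.

0.0414 J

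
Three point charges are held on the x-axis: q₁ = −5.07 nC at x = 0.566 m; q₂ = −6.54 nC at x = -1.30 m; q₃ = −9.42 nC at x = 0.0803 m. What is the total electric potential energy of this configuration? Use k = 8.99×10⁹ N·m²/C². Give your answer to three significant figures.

1.44×10⁻⁶ J

The work to assemble the configuration equals its total potential energy, U = Σ kqᵢqⱼ/rᵢⱼ over all pairs.
Pair separations: r₁₂ = 1.87 m, r₁₃ = 0.486 m, r₂₃ = 1.38 m.
U = (1.60×10⁻⁷) + (8.84×10⁻⁷) + (4.01×10⁻⁷) = 1.44×10⁻⁶ J.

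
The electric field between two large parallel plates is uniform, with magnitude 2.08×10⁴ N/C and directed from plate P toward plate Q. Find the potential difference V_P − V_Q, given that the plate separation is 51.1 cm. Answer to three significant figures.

In a uniform field, potential decreases in the direction of E: ΔV = −E·d for a displacement d parallel to E.
Going from Q to P is a displacement of 51.1 cm opposite to the field, so V_P − V_Q = +Ed = 1.06×10⁴ V.

1.06×10⁴ V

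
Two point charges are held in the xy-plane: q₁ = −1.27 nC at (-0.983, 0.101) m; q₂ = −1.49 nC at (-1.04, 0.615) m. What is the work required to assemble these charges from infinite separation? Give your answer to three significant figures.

The work to assemble the configuration equals its total potential energy, U = Σ kqᵢqⱼ/rᵢⱼ over all pairs.
Pair separations: r₁₂ = 0.517 m.
U = (3.29×10⁻⁸) = 3.29×10⁻⁸ J.

3.29×10⁻⁸ J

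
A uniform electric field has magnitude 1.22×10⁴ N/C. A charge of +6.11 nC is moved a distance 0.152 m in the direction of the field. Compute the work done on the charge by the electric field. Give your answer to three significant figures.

The potential change for a displacement 0.152 m in the direction of the field is ΔV = −Ed = -1850 V.
W_field = −qΔV = 1.13×10⁻⁵ J.

1.13×10⁻⁵ J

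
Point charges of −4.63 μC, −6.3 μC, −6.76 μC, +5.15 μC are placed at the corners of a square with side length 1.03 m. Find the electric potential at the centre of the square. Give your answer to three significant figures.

Electric potential is a scalar, so the contributions from each charge add algebraically: V = Σ kqᵢ/rᵢ.
The distance from each corner to the centre is a√2/2 = 0.728 m.
V = k[(-4.63×10⁻⁶)/(0.728) + (-6.30×10⁻⁶)/(0.728) + (-6.76×10⁻⁶)/(0.728) + (5.15×10⁻⁶)/(0.728)] = -1.55×10⁵ V.

-1.55×10⁵ V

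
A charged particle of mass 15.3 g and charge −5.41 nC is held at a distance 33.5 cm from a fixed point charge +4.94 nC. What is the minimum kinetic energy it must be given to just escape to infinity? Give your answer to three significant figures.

To just escape, total mechanical energy must reach zero at infinity: ½mv²_min + U = 0, so ½mv²_min = −U = |kQq|/r.
|U| = |kQq|/r = (8.99×10⁹ N·m²/C²)(4.94×10⁻⁹)(5.41×10⁻⁹)/(0.335) = 7.17×10⁻⁷ J.

7.17×10⁻⁷ J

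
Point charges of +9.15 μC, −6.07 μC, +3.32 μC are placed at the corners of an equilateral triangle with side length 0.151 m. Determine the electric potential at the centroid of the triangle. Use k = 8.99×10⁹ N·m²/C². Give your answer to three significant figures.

6.60×10⁵ V

Electric potential is a scalar, so the contributions from each charge add algebraically: V = Σ kqᵢ/rᵢ.
The distance from each vertex to the centroid is a/√3 = 0.0872 m.
V = k[(9.15×10⁻⁶)/(0.0872) + (-6.07×10⁻⁶)/(0.0872) + (3.32×10⁻⁶)/(0.0872)] = 6.60×10⁵ V.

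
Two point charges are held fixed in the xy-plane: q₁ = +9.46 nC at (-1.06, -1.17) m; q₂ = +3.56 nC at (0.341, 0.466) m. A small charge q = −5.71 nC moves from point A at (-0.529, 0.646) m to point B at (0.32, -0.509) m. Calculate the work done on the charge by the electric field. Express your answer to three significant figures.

4.24×10⁻⁸ J

The work done by the electric force is W_field = −ΔU = −q(V_B − V_A) = q(V_A − V_B).
At A: distances to the source charges are 1.89 m, 0.888 m; V_A = Σ kqᵢ/rᵢ = 81.0 V.
At B: distances to the source charges are 1.53 m, 0.975 m; V_B = Σ kqᵢ/rᵢ = 88.4 V.
ΔV = V_B − V_A = 7.42 V.
W_field = −qΔV = −(-5.71×10⁻⁹ C)(7.42 V) = 4.24×10⁻⁸ J.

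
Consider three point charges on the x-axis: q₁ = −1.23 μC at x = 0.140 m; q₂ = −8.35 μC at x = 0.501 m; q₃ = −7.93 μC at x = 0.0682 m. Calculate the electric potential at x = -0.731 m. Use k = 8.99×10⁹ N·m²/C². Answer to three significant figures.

-1.63×10⁵ V

The total potential is the scalar sum of each charge's contribution, V = Σ kqᵢ/rᵢ.
Distances from the field point to each charge: r₁ = 0.871 m, r₂ = 1.23 m, r₃ = 0.799 m.
V = k[(-1.23×10⁻⁶)/(0.871) + (-8.35×10⁻⁶)/(1.23) + (-7.93×10⁻⁶)/(0.799)] = -1.63×10⁵ V.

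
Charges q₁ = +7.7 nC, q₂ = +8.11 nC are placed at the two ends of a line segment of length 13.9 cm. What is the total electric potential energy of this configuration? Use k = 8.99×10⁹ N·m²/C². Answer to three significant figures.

4.04×10⁻⁶ J

The work to assemble the configuration equals its total potential energy, U = Σ kqᵢqⱼ/rᵢⱼ over all pairs.
The separation is r = 0.139 m.
U = (4.04×10⁻⁶) = 4.04×10⁻⁶ J.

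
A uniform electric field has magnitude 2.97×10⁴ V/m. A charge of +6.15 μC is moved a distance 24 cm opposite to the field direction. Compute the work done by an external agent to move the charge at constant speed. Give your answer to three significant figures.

0.0438 J

The potential change for a displacement 24 cm opposite to the field direction is ΔV = +Ed = 7130 V.
W_ext = qΔV = 0.0438 J.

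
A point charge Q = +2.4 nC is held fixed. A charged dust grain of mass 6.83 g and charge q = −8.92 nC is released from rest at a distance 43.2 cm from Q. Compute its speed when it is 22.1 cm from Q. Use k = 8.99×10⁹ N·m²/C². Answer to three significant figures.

Only the electrostatic force acts, so mechanical energy is conserved: ½mv² = U₁ − U₂ = kQq(1/r₁ − 1/r₂).
U₁ − U₂ = (8.99×10⁹ N·m²/C²)(2.40×10⁻⁹ C)(-8.92×10⁻⁹ C)(1/0.432 − 1/0.221) = 4.25×10⁻⁷ J.
v = √(2·4.25×10⁻⁷/6.83×10⁻³) = 0.0112 m/s.

0.0112 m/s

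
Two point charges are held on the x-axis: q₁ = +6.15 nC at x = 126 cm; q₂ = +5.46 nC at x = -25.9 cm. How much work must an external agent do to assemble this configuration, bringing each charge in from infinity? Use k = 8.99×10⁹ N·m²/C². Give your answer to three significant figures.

1.99×10⁻⁷ J

The work to assemble the configuration equals its total potential energy, U = Σ kqᵢqⱼ/rᵢⱼ over all pairs.
Pair separations: r₁₂ = 1.52 m.
U = (1.99×10⁻⁷) = 1.99×10⁻⁷ J.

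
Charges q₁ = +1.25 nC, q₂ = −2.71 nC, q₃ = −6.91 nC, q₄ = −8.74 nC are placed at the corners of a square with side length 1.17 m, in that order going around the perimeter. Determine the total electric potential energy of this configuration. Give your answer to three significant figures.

The assembly work is the sum of pairwise potential energies, U = Σ_{i<j} kqᵢqⱼ/rᵢⱼ.
The four side pairs have separation 1.17 m and the two diagonal pairs 1.65 m.
Summing all 6 pair terms gives U = 5.80×10⁻⁷ J.

5.80×10⁻⁷ J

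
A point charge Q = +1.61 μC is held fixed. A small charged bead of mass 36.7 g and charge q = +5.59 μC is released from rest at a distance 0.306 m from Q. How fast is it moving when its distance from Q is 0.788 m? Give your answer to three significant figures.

Only the electrostatic force acts, so mechanical energy is conserved: ½mv² = U₁ − U₂ = kQq(1/r₁ − 1/r₂).
U₁ − U₂ = (8.99×10⁹ N·m²/C²)(1.61×10⁻⁶ C)(5.59×10⁻⁶ C)(1/0.306 − 1/0.788) = 0.162 J.
v = √(2·0.162/0.0367) = 2.97 m/s.

2.97 m/s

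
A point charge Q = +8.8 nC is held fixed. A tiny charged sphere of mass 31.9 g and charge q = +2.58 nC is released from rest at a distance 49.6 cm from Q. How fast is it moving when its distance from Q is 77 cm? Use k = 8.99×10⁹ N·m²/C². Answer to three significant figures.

3.03×10⁻³ m/s

Only the electrostatic force acts, so mechanical energy is conserved: ½mv² = U₁ − U₂ = kQq(1/r₁ − 1/r₂).
U₁ − U₂ = (8.99×10⁹ N·m²/C²)(8.80×10⁻⁹ C)(2.58×10⁻⁹ C)(1/0.496 − 1/0.770) = 1.46×10⁻⁷ J.
v = √(2·1.46×10⁻⁷/0.0319) = 3.03×10⁻³ m/s.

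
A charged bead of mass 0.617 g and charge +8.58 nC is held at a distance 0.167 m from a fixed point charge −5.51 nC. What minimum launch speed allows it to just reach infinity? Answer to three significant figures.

To just escape, total mechanical energy must reach zero at infinity: ½mv²_min + U = 0, so ½mv²_min = −U = |kQq|/r.
|U| = |kQq|/r = (8.99×10⁹ N·m²/C²)(5.51×10⁻⁹)(8.58×10⁻⁹)/(0.167) = 2.54×10⁻⁶ J.
v_min = √(2|U|/m) = √(2·2.54×10⁻⁶/6.17×10⁻⁴) = 0.0908 m/s.

0.0908 m/s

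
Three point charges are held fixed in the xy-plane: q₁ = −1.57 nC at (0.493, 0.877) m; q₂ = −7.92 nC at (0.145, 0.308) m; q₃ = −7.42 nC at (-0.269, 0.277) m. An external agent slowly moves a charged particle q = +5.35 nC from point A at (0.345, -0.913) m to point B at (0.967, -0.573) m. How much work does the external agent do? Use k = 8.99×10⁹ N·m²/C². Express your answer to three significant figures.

1.29×10⁻⁸ J

For quasistatic motion the external work equals the change in potential energy: W_ext = qΔV = q(V_B − V_A).
At A: distances to the source charges are 1.80 m, 1.24 m, 1.34 m; V_A = Σ kqᵢ/rᵢ = -115 V.
At B: distances to the source charges are 1.53 m, 1.20 m, 1.50 m; V_B = Σ kqᵢ/rᵢ = -113 V.
ΔV = V_B − V_A = 2.41 V.
W_ext = qΔV = (5.35×10⁻⁹ C)(2.41 V) = 1.29×10⁻⁸ J.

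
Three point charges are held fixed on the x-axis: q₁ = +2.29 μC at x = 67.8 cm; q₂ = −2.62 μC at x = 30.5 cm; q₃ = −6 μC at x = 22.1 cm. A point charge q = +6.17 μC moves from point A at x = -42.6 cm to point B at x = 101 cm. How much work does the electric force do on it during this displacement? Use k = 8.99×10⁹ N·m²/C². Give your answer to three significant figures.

-0.353 J

The work done by the electric force is W_field = −ΔU = −q(V_B − V_A) = q(V_A − V_B).
At A: distances to the source charges are 1.10 m, 0.731 m, 0.647 m; V_A = Σ kqᵢ/rᵢ = -9.69×10⁴ V.
At B: distances to the source charges are 0.332 m, 0.705 m, 0.789 m; V_B = Σ kqᵢ/rᵢ = -3.98×10⁴ V.
ΔV = V_B − V_A = 5.72×10⁴ V.
W_field = −qΔV = −(6.17×10⁻⁶ C)(5.72×10⁴ V) = -0.353 J.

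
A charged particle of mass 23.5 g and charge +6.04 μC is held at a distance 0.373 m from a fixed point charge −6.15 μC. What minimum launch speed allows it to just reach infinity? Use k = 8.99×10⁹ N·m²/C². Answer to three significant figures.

To just escape, total mechanical energy must reach zero at infinity: ½mv²_min + U = 0, so ½mv²_min = −U = |kQq|/r.
|U| = |kQq|/r = (8.99×10⁹ N·m²/C²)(6.15×10⁻⁶)(6.04×10⁻⁶)/(0.373) = 0.895 J.
v_min = √(2|U|/m) = √(2·0.895/0.0235) = 8.73 m/s.

8.73 m/s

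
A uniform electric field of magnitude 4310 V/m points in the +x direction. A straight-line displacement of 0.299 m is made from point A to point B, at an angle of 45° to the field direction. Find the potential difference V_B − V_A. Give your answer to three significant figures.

-911 V

Only the component of displacement along E changes the potential: ΔV = −E·d·cosθ.
ΔV = −(4310 V/m)(0.299 m)cos45° = -911 V.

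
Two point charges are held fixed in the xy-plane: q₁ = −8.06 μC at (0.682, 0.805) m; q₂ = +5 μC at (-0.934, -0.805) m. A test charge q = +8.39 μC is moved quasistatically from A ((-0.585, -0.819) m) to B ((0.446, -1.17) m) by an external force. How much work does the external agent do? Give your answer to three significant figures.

-0.826 J

For quasistatic motion the external work equals the change in potential energy: W_ext = qΔV = q(V_B − V_A).
At A: distances to the source charges are 2.06 m, 0.349 m; V_A = Σ kqᵢ/rᵢ = 9.35×10⁴ V.
At B: distances to the source charges are 1.99 m, 1.43 m; V_B = Σ kqᵢ/rᵢ = -4940 V.
ΔV = V_B − V_A = -9.85×10⁴ V.
W_ext = qΔV = (8.39×10⁻⁶ C)(-9.85×10⁴ V) = -0.826 J.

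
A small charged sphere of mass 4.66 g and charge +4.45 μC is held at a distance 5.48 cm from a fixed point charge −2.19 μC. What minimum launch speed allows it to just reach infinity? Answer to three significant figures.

To just escape, total mechanical energy must reach zero at infinity: ½mv²_min + U = 0, so ½mv²_min = −U = |kQq|/r.
|U| = |kQq|/r = (8.99×10⁹ N·m²/C²)(2.19×10⁻⁶)(4.45×10⁻⁶)/(0.0548) = 1.60 J.
v_min = √(2|U|/m) = √(2·1.60/4.66×10⁻³) = 26.2 m/s.

26.2 m/s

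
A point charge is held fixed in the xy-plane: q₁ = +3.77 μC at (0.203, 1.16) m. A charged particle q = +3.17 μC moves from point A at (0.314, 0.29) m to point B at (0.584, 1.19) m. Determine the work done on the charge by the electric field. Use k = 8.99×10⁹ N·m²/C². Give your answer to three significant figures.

The work done by the electric force is W_field = −ΔU = −q(V_B − V_A) = q(V_A − V_B).
At A: distance to the source charge is 0.877 m; V_A = kq₁/r = 3.86×10⁴ V.
At B: distance to the source charge is 0.382 m; V_B = kq₁/r = 8.87×10⁴ V.
ΔV = V_B − V_A = 5.00×10⁴ V.
W_field = −qΔV = −(3.17×10⁻⁶ C)(5.00×10⁴ V) = -0.159 J.

-0.159 J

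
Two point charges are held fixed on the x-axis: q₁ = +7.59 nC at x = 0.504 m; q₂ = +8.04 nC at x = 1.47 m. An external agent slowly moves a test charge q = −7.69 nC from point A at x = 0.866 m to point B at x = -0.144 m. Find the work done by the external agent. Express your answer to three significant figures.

For quasistatic motion the external work equals the change in potential energy: W_ext = qΔV = q(V_B − V_A).
At A: distances to the source charges are 0.362 m, 0.604 m; V_A = Σ kqᵢ/rᵢ = 308 V.
At B: distances to the source charges are 0.648 m, 1.61 m; V_B = Σ kqᵢ/rᵢ = 150 V.
ΔV = V_B − V_A = -158 V.
W_ext = qΔV = (-7.69×10⁻⁹ C)(-158 V) = 1.22×10⁻⁶ J.

1.22×10⁻⁶ J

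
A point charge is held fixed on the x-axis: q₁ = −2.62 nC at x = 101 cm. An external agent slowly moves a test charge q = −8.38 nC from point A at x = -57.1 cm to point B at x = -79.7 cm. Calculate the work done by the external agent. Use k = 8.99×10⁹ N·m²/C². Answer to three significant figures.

For quasistatic motion the external work equals the change in potential energy: W_ext = qΔV = q(V_B − V_A).
At A: distance to the source charge is 1.58 m; V_A = kq₁/r = -14.9 V.
At B: distance to the source charge is 1.81 m; V_B = kq₁/r = -13.0 V.
ΔV = V_B − V_A = 1.86 V.
W_ext = qΔV = (-8.38×10⁻⁹ C)(1.86 V) = -1.56×10⁻⁸ J.

-1.56×10⁻⁸ J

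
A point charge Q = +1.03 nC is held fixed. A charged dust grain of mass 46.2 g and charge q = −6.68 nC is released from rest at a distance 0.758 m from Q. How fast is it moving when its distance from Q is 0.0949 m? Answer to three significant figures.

4.97×10⁻³ m/s

Only the electrostatic force acts, so mechanical energy is conserved: ½mv² = U₁ − U₂ = kQq(1/r₁ − 1/r₂).
U₁ − U₂ = (8.99×10⁹ N·m²/C²)(1.03×10⁻⁹ C)(-6.68×10⁻⁹ C)(1/0.758 − 1/0.0949) = 5.70×10⁻⁷ J.
v = √(2·5.70×10⁻⁷/0.0462) = 4.97×10⁻³ m/s.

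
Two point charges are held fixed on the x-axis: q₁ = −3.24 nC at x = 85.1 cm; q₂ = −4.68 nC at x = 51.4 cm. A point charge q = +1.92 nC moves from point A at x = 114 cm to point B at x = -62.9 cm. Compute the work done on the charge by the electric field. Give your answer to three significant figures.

The work done by the electric force is W_field = −ΔU = −q(V_B − V_A) = q(V_A − V_B).
At A: distances to the source charges are 0.289 m, 0.626 m; V_A = Σ kqᵢ/rᵢ = -168 V.
At B: distances to the source charges are 1.48 m, 1.14 m; V_B = Σ kqᵢ/rᵢ = -56.5 V.
ΔV = V_B − V_A = 112 V.
W_field = −qΔV = −(1.92×10⁻⁹ C)(112 V) = -2.14×10⁻⁷ J.

-2.14×10⁻⁷ J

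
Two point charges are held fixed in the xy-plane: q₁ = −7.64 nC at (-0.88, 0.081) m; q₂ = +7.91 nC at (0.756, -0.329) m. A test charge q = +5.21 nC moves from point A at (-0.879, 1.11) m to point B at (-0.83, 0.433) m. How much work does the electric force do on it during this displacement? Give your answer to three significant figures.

6.18×10⁻⁷ J

The work done by the electric force is W_field = −ΔU = −q(V_B − V_A) = q(V_A − V_B).
At A: distances to the source charges are 1.03 m, 2.18 m; V_A = Σ kqᵢ/rᵢ = -34.1 V.
At B: distances to the source charges are 0.356 m, 1.76 m; V_B = Σ kqᵢ/rᵢ = -153 V.
ΔV = V_B − V_A = -119 V.
W_field = −qΔV = −(5.21×10⁻⁹ C)(-119 V) = 6.18×10⁻⁷ J.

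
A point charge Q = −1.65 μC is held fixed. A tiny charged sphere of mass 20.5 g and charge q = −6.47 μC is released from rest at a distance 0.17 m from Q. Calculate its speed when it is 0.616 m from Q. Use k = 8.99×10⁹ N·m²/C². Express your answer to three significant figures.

6.31 m/s

Only the electrostatic force acts, so mechanical energy is conserved: ½mv² = U₁ − U₂ = kQq(1/r₁ − 1/r₂).
U₁ − U₂ = (8.99×10⁹ N·m²/C²)(-1.65×10⁻⁶ C)(-6.47×10⁻⁶ C)(1/0.170 − 1/0.616) = 0.409 J.
v = √(2·0.409/0.0205) = 6.31 m/s.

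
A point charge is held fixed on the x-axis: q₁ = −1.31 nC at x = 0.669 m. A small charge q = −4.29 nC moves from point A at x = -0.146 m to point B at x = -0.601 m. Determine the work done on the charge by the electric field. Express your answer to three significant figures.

The work done by the electric force is W_field = −ΔU = −q(V_B − V_A) = q(V_A − V_B).
At A: distance to the source charge is 0.815 m; V_A = kq₁/r = -14.5 V.
At B: distance to the source charge is 1.27 m; V_B = kq₁/r = -9.27 V.
ΔV = V_B − V_A = 5.18 V.
W_field = −qΔV = −(-4.29×10⁻⁹ C)(5.18 V) = 2.22×10⁻⁸ J.

2.22×10⁻⁸ J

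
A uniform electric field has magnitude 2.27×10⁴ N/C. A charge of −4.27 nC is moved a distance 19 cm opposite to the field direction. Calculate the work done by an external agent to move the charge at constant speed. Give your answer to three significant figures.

-1.84×10⁻⁵ J

The potential change for a displacement 19 cm opposite to the field direction is ΔV = +Ed = 4310 V.
W_ext = qΔV = -1.84×10⁻⁵ J.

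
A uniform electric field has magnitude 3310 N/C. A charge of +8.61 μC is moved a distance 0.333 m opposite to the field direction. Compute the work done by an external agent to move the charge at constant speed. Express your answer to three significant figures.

9.49×10⁻³ J

The potential change for a displacement 0.333 m opposite to the field direction is ΔV = +Ed = 1100 V.
W_ext = qΔV = 9.49×10⁻³ J.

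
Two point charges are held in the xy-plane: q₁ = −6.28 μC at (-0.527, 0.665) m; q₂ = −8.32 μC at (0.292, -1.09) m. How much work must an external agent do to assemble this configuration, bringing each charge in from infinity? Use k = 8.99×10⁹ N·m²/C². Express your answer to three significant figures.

The assembly work is the sum of pairwise potential energies, U = Σ_{i<j} kqᵢqⱼ/rᵢⱼ.
Pair separations: r₁₂ = 1.94 m.
U = (0.243) = 0.243 J.

0.243 J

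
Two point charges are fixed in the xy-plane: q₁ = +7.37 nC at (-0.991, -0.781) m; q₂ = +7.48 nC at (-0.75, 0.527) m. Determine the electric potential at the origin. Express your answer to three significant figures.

126 V

Electric potential is a scalar, so the contributions from each charge add algebraically: V = Σ kqᵢ/rᵢ.
Distances from the field point to each charge: r₁ = 1.26 m, r₂ = 0.917 m.
V = k[(7.37×10⁻⁹)/(1.26) + (7.48×10⁻⁹)/(0.917)] = 126 V.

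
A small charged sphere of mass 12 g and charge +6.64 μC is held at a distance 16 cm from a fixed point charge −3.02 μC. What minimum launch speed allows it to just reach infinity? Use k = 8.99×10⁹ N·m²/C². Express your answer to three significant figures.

To just escape, total mechanical energy must reach zero at infinity: ½mv²_min + U = 0, so ½mv²_min = −U = |kQq|/r.
|U| = |kQq|/r = (8.99×10⁹ N·m²/C²)(3.02×10⁻⁶)(6.64×10⁻⁶)/(0.160) = 1.13 J.
v_min = √(2|U|/m) = √(2·1.13/0.0120) = 13.7 m/s.

13.7 m/s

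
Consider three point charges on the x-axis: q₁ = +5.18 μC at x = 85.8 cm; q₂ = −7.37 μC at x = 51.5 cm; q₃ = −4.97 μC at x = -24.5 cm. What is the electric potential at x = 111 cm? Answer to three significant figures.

4.05×10⁴ V

The total potential is the scalar sum of each charge's contribution, V = Σ kqᵢ/rᵢ.
Distances from the field point to each charge: r₁ = 0.252 m, r₂ = 0.595 m, r₃ = 1.35 m.
V = k[(5.18×10⁻⁶)/(0.252) + (-7.37×10⁻⁶)/(0.595) + (-4.97×10⁻⁶)/(1.35)] = 4.05×10⁴ V.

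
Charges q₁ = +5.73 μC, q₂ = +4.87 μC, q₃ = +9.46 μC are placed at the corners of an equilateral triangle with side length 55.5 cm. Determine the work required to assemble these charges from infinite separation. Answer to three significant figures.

2.08 J

The assembly work is the sum of pairwise potential energies, U = Σ_{i<j} kqᵢqⱼ/rᵢⱼ.
All three pair separations equal the side length, 0.555 m.
U = (0.452) + (0.878) + (0.746) = 2.08 J.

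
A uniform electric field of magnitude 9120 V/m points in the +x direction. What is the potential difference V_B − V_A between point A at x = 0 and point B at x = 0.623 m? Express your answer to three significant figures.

In a uniform field, potential decreases in the direction of E: V_B − V_A = −E·Δx.
V_B − V_A = −(9120 V/m)(0.623 m) = -5680 V.

-5680 V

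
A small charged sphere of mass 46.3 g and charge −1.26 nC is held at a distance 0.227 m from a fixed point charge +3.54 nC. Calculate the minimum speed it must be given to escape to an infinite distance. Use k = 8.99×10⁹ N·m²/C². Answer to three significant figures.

To just escape, total mechanical energy must reach zero at infinity: ½mv²_min + U = 0, so ½mv²_min = −U = |kQq|/r.
|U| = |kQq|/r = (8.99×10⁹ N·m²/C²)(3.54×10⁻⁹)(1.26×10⁻⁹)/(0.227) = 1.77×10⁻⁷ J.
v_min = √(2|U|/m) = √(2·1.77×10⁻⁷/0.0463) = 2.76×10⁻³ m/s.

2.76×10⁻³ m/s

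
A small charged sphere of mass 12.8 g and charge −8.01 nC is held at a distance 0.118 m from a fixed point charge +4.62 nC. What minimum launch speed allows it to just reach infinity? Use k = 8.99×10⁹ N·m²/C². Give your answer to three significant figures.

To just escape, total mechanical energy must reach zero at infinity: ½mv²_min + U = 0, so ½mv²_min = −U = |kQq|/r.
|U| = |kQq|/r = (8.99×10⁹ N·m²/C²)(4.62×10⁻⁹)(8.01×10⁻⁹)/(0.118) = 2.82×10⁻⁶ J.
v_min = √(2|U|/m) = √(2·2.82×10⁻⁶/0.0128) = 0.0210 m/s.

0.0210 m/s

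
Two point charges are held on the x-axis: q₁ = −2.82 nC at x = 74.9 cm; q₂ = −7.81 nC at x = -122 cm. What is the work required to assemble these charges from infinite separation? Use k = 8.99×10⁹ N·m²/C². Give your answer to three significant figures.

1.01×10⁻⁷ J

The work to assemble the configuration equals its total potential energy, U = Σ kqᵢqⱼ/rᵢⱼ over all pairs.
Pair separations: r₁₂ = 1.97 m.
U = (1.01×10⁻⁷) = 1.01×10⁻⁷ J.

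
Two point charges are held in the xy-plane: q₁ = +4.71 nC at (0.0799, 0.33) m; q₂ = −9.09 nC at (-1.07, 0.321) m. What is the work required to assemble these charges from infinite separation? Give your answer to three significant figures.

The assembly work is the sum of pairwise potential energies, U = Σ_{i<j} kqᵢqⱼ/rᵢⱼ.
Pair separations: r₁₂ = 1.15 m.
U = (-3.35×10⁻⁷) = -3.35×10⁻⁷ J.

-3.35×10⁻⁷ J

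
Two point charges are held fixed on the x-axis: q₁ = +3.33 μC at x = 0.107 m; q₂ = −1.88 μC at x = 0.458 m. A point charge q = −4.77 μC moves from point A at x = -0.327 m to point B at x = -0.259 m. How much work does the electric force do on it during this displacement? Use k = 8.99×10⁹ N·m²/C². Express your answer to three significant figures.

The work done by the electric force is W_field = −ΔU = −q(V_B − V_A) = q(V_A − V_B).
At A: distances to the source charges are 0.434 m, 0.785 m; V_A = Σ kqᵢ/rᵢ = 4.74×10⁴ V.
At B: distances to the source charges are 0.366 m, 0.717 m; V_B = Σ kqᵢ/rᵢ = 5.82×10⁴ V.
ΔV = V_B − V_A = 1.08×10⁴ V.
W_field = −qΔV = −(-4.77×10⁻⁶ C)(1.08×10⁴ V) = 0.0514 J.

0.0514 J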